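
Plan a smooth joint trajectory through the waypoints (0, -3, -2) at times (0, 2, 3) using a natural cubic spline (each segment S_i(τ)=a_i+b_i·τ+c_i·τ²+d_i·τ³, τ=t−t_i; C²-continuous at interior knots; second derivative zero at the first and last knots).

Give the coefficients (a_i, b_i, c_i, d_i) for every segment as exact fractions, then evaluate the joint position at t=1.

Δ: Δ0=-3/2, Δ1=1
row 1: diag=6, rhs=15; c'=1/6, d'=5/2
back: M1=5/2
M: M0=0, M1=5/2, M2=0
seg 0: a=0, c=M0/2=0, d=(M1−M0)/(6·2)=5/24, b=Δ0−h0·(2M0+M1)/6=-7/3
seg 1: a=-3, c=M1/2=5/4, d=(M2−M1)/(6·1)=-5/12, b=Δ1−h1·(2M1+M2)/6=1/6
t_q=1 → seg 0, τ=1; S=0+-7/3·τ+0·τ²+5/24·τ³=-17/8

  seg 0: a=0 b=-7/3 c=0 d=5/24
  seg 1: a=-3 b=1/6 c=5/4 d=-5/12
S(1) = -17/8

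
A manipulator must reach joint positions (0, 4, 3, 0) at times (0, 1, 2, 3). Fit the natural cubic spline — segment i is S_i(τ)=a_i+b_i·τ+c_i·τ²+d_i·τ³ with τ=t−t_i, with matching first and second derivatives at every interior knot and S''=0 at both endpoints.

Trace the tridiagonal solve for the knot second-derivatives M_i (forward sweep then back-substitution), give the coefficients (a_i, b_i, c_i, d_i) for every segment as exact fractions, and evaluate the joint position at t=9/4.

Δ: Δ0=4, Δ1=-1, Δ2=-3
row 1: diag=4, rhs=-30; c'=1/4, d'=-15/2
row 2: denom=4−1·1/4=15/4; d'=(-12−1·-15/2)/(15/4)=-6/5
back: M2=-6/5
back: M1=-15/2−1/4·-6/5=-36/5
M: M0=0, M1=-36/5, M2=-6/5, M3=0
seg 0: a=0, c=M0/2=0, d=(M1−M0)/(6·1)=-6/5, b=Δ0−h0·(2M0+M1)/6=26/5
seg 1: a=4, c=M1/2=-18/5, d=(M2−M1)/(6·1)=1, b=Δ1−h1·(2M1+M2)/6=8/5
seg 2: a=3, c=M2/2=-3/5, d=(M3−M2)/(6·1)=1/5, b=Δ2−h2·(2M2+M3)/6=-13/5
t_q=9/4 → seg 2, τ=1/4; S=3+-13/5·τ+-3/5·τ²+1/5·τ³=741/320

  seg 0: a=0 b=26/5 c=0 d=-6/5
  seg 1: a=4 b=8/5 c=-18/5 d=1
  seg 2: a=3 b=-13/5 c=-3/5 d=1/5
S(9/4) = 741/320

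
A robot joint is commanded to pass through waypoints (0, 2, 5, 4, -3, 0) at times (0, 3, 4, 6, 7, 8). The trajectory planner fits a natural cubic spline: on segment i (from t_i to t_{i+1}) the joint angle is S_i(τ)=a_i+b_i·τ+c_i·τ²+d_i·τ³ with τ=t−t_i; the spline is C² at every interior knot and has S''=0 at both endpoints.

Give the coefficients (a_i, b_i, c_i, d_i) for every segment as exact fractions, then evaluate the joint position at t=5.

  seg 0: a=0 b=-1465/5718 c=0 d=1759/17154
  seg 1: a=2 b=7183/2859 c=1759/1906 d=-2489/5718
  seg 2: a=5 b=17453/5718 c=-365/953 d=-3983/5718
  seg 3: a=4 b=-39103/5718 c=-4348/953 d=25165/5718
  seg 4: a=-3 b=-7892/2859 c=16469/1906 d=-16469/5718
S(5) = 6645/953

Δ: Δ0=2/3, Δ1=3, Δ2=-1/2, Δ3=-7, Δ4=3
row 1: diag=8, rhs=14; c'=1/8, d'=7/4
row 2: denom=6−1·1/8=47/8; d'=(-21−1·7/4)/(47/8)=-182/47
row 3: denom=6−2·16/47=250/47; d'=(-39−2·-182/47)/(250/47)=-1469/250
row 4: denom=4−1·47/250=953/250; d'=(60−1·-1469/250)/(953/250)=16469/953
back: M4=16469/953
back: M3=-1469/250−47/250·16469/953=-8696/953
back: M2=-182/47−16/47·-8696/953=-730/953
back: M1=7/4−1/8·-730/953=1759/953
M: M0=0, M1=1759/953, M2=-730/953, M3=-8696/953, M4=16469/953, M5=0
seg 0: a=0, c=M0/2=0, d=(M1−M0)/(6·3)=1759/17154, b=Δ0−h0·(2M0+M1)/6=-1465/5718
seg 1: a=2, c=M1/2=1759/1906, d=(M2−M1)/(6·1)=-2489/5718, b=Δ1−h1·(2M1+M2)/6=7183/2859
seg 2: a=5, c=M2/2=-365/953, d=(M3−M2)/(6·2)=-3983/5718, b=Δ2−h2·(2M2+M3)/6=17453/5718
seg 3: a=4, c=M3/2=-4348/953, d=(M4−M3)/(6·1)=25165/5718, b=Δ3−h3·(2M3+M4)/6=-39103/5718
seg 4: a=-3, c=M4/2=16469/1906, d=(M5−M4)/(6·1)=-16469/5718, b=Δ4−h4·(2M4+M5)/6=-7892/2859
t_q=5 → seg 2, τ=1; S=5+17453/5718·τ+-365/953·τ²+-3983/5718·τ³=6645/953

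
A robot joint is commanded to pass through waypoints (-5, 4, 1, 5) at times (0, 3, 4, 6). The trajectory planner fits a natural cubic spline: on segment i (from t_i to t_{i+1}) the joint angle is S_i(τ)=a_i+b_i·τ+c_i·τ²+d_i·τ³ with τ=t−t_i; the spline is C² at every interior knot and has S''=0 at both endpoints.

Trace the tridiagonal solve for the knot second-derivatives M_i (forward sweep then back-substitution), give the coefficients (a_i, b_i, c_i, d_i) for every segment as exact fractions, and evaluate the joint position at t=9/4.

Δ: Δ0=3, Δ1=-3, Δ2=2
row 1: diag=8, rhs=-36; c'=1/8, d'=-9/2
row 2: denom=6−1·1/8=47/8; d'=(30−1·-9/2)/(47/8)=276/47
back: M2=276/47
back: M1=-9/2−1/8·276/47=-246/47
M: M0=0, M1=-246/47, M2=276/47, M3=0
seg 0: a=-5, c=M0/2=0, d=(M1−M0)/(6·3)=-41/141, b=Δ0−h0·(2M0+M1)/6=264/47
seg 1: a=4, c=M1/2=-123/47, d=(M2−M1)/(6·1)=87/47, b=Δ1−h1·(2M1+M2)/6=-105/47
seg 2: a=1, c=M2/2=138/47, d=(M3−M2)/(6·2)=-23/47, b=Δ2−h2·(2M2+M3)/6=-90/47
t_q=9/4 → seg 0, τ=9/4; S=-5+264/47·τ+0·τ²+-41/141·τ³=13013/3008

  seg 0: a=-5 b=264/47 c=0 d=-41/141
  seg 1: a=4 b=-105/47 c=-123/47 d=87/47
  seg 2: a=1 b=-90/47 c=138/47 d=-23/47
S(9/4) = 13013/3008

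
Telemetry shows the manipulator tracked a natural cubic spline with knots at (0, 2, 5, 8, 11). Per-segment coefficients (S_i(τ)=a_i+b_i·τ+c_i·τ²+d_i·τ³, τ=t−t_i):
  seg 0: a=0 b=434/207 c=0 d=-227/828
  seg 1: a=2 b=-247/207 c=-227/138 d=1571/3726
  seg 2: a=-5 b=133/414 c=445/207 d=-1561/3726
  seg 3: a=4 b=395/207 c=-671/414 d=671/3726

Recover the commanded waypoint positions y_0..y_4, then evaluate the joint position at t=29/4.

y_0 = S_0(0) = a_0 = 0
y_1 = S_1(0) = a_1 = 2
y_2 = S_2(0) = a_2 = -5
y_3 = S_3(0) = a_3 = 4
y_4 = S_3(3) = 0
t_q=29/4 is in segment 2 (τ=9/4); S_2(τ)=5399/2944

y_0=0 y_1=2 y_2=-5 y_3=4 y_4=0
S(29/4) = 5399/2944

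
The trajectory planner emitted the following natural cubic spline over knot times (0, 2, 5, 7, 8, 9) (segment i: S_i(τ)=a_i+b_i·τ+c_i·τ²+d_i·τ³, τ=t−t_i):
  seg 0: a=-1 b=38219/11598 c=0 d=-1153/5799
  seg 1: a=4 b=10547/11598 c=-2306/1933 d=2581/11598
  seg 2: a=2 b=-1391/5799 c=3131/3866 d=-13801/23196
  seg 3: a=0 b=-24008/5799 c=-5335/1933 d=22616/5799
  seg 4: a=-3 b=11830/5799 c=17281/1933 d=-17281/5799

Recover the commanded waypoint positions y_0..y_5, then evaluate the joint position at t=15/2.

y_0=-1 y_1=4 y_2=2 y_3=0 y_4=-3 y_5=5
S(15/2) = -17571/7732

y_0 = S_0(0) = a_0 = -1
y_1 = S_1(0) = a_1 = 4
y_2 = S_2(0) = a_2 = 2
y_3 = S_3(0) = a_3 = 0
y_4 = S_4(0) = a_4 = -3
y_5 = S_4(1) = 5
t_q=15/2 is in segment 3 (τ=1/2); S_3(τ)=-17571/7732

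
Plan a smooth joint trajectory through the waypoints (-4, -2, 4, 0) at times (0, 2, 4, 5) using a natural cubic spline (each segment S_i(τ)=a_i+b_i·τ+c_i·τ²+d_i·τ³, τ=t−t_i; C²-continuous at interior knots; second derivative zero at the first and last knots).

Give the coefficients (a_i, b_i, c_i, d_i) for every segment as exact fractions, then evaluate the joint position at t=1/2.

  seg 0: a=-4 b=-2/11 c=0 d=13/44
  seg 1: a=-2 b=37/11 c=39/22 d=-43/44
  seg 2: a=4 b=-14/11 c=-45/11 d=15/11
S(1/2) = -1427/352

Δ: Δ0=1, Δ1=3, Δ2=-4
row 1: diag=8, rhs=12; c'=1/4, d'=3/2
row 2: denom=6−2·1/4=11/2; d'=(-42−2·3/2)/(11/2)=-90/11
back: M2=-90/11
back: M1=3/2−1/4·-90/11=39/11
M: M0=0, M1=39/11, M2=-90/11, M3=0
seg 0: a=-4, c=M0/2=0, d=(M1−M0)/(6·2)=13/44, b=Δ0−h0·(2M0+M1)/6=-2/11
seg 1: a=-2, c=M1/2=39/22, d=(M2−M1)/(6·2)=-43/44, b=Δ1−h1·(2M1+M2)/6=37/11
seg 2: a=4, c=M2/2=-45/11, d=(M3−M2)/(6·1)=15/11, b=Δ2−h2·(2M2+M3)/6=-14/11
t_q=1/2 → seg 0, τ=1/2; S=-4+-2/11·τ+0·τ²+13/44·τ³=-1427/352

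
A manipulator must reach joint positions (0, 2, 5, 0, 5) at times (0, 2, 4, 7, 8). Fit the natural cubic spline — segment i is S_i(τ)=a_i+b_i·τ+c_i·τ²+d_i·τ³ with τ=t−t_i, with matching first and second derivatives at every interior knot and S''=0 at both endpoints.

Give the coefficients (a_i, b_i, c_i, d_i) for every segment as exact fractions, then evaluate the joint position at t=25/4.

Δ: Δ0=1, Δ1=3/2, Δ2=-5/3, Δ3=5
row 1: diag=8, rhs=3; c'=1/4, d'=3/8
row 2: denom=10−2·1/4=19/2; d'=(-19−2·3/8)/(19/2)=-79/38
row 3: denom=8−3·6/19=134/19; d'=(40−3·-79/38)/(134/19)=1757/268
back: M3=1757/268
back: M2=-79/38−6/19·1757/268=-278/67
back: M1=3/8−1/4·-278/67=757/536
M: M0=0, M1=757/536, M2=-278/67, M3=1757/268, M4=0
seg 0: a=0, c=M0/2=0, d=(M1−M0)/(6·2)=757/6432, b=Δ0−h0·(2M0+M1)/6=851/1608
seg 1: a=2, c=M1/2=757/1072, d=(M2−M1)/(6·2)=-2981/6432, b=Δ1−h1·(2M1+M2)/6=1561/804
seg 2: a=5, c=M2/2=-139/67, d=(M3−M2)/(6·3)=2869/4824, b=Δ2−h2·(2M2+M3)/6=-1279/1608
seg 3: a=0, c=M3/2=1757/536, d=(M4−M3)/(6·1)=-1757/1608, b=Δ3−h3·(2M3+M4)/6=2263/804
t_q=25/4 → seg 2, τ=9/4; S=5+-1279/1608·τ+-139/67·τ²+2869/4824·τ³=-17771/34304

  seg 0: a=0 b=851/1608 c=0 d=757/6432
  seg 1: a=2 b=1561/804 c=757/1072 d=-2981/6432
  seg 2: a=5 b=-1279/1608 c=-139/67 d=2869/4824
  seg 3: a=0 b=2263/804 c=1757/536 d=-1757/1608
S(25/4) = -17771/34304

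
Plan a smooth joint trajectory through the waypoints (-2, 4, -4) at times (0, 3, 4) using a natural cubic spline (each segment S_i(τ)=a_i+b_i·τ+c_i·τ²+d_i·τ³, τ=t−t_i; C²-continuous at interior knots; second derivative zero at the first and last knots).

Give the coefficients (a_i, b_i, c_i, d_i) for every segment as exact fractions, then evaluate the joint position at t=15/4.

  seg 0: a=-2 b=23/4 c=0 d=-5/12
  seg 1: a=4 b=-11/2 c=-15/4 d=5/4
S(15/4) = -437/256

Δ: Δ0=2, Δ1=-8
row 1: diag=8, rhs=-60; c'=1/8, d'=-15/2
back: M1=-15/2
M: M0=0, M1=-15/2, M2=0
seg 0: a=-2, c=M0/2=0, d=(M1−M0)/(6·3)=-5/12, b=Δ0−h0·(2M0+M1)/6=23/4
seg 1: a=4, c=M1/2=-15/4, d=(M2−M1)/(6·1)=5/4, b=Δ1−h1·(2M1+M2)/6=-11/2
t_q=15/4 → seg 1, τ=3/4; S=4+-11/2·τ+-15/4·τ²+5/4·τ³=-437/256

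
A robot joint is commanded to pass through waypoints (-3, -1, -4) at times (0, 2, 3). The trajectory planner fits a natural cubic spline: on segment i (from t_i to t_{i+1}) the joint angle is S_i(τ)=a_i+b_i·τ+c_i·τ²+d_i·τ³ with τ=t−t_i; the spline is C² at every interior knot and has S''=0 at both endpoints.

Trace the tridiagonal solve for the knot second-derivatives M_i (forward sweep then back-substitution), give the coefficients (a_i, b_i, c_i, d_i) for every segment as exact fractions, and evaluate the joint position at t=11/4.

  seg 0: a=-3 b=7/3 c=0 d=-1/3
  seg 1: a=-1 b=-5/3 c=-2 d=2/3
S(11/4) = -99/32

Δ: Δ0=1, Δ1=-3
row 1: diag=6, rhs=-24; c'=1/6, d'=-4
back: M1=-4
M: M0=0, M1=-4, M2=0
seg 0: a=-3, c=M0/2=0, d=(M1−M0)/(6·2)=-1/3, b=Δ0−h0·(2M0+M1)/6=7/3
seg 1: a=-1, c=M1/2=-2, d=(M2−M1)/(6·1)=2/3, b=Δ1−h1·(2M1+M2)/6=-5/3
t_q=11/4 → seg 1, τ=3/4; S=-1+-5/3·τ+-2·τ²+2/3·τ³=-99/32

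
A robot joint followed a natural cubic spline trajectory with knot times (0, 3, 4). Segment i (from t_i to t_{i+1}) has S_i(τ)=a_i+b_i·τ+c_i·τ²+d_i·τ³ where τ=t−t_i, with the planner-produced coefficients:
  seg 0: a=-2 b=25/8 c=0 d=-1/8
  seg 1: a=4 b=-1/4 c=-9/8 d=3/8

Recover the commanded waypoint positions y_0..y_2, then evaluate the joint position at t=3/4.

y_0 = S_0(0) = a_0 = -2
y_1 = S_1(0) = a_1 = 4
y_2 = S_1(1) = 3
t_q=3/4 is in segment 0 (τ=3/4); S_0(τ)=149/512

y_0=-2 y_1=4 y_2=3
S(3/4) = 149/512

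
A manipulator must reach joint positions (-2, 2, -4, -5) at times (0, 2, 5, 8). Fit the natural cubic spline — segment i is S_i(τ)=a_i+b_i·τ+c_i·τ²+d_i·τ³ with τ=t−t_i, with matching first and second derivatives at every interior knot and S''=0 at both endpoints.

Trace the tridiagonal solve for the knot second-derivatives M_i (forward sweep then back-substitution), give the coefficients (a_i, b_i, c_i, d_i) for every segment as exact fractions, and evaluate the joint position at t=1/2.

  seg 0: a=-2 b=328/111 c=0 d=-53/222
  seg 1: a=2 b=10/111 c=-53/37 d=245/999
  seg 2: a=-4 b=-209/111 c=86/111 d=-86/999
S(1/2) = -327/592

Δ: Δ0=2, Δ1=-2, Δ2=-1/3
row 1: diag=10, rhs=-24; c'=3/10, d'=-12/5
row 2: denom=12−3·3/10=111/10; d'=(10−3·-12/5)/(111/10)=172/111
back: M2=172/111
back: M1=-12/5−3/10·172/111=-106/37
M: M0=0, M1=-106/37, M2=172/111, M3=0
seg 0: a=-2, c=M0/2=0, d=(M1−M0)/(6·2)=-53/222, b=Δ0−h0·(2M0+M1)/6=328/111
seg 1: a=2, c=M1/2=-53/37, d=(M2−M1)/(6·3)=245/999, b=Δ1−h1·(2M1+M2)/6=10/111
seg 2: a=-4, c=M2/2=86/111, d=(M3−M2)/(6·3)=-86/999, b=Δ2−h2·(2M2+M3)/6=-209/111
t_q=1/2 → seg 0, τ=1/2; S=-2+328/111·τ+0·τ²+-53/222·τ³=-327/592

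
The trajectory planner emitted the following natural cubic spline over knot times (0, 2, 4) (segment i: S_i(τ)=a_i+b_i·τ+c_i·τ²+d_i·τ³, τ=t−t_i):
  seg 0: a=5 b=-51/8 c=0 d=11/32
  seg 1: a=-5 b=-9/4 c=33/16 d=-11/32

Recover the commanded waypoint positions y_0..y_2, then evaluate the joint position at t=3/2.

y_0 = S_0(0) = a_0 = 5
y_1 = S_1(0) = a_1 = -5
y_2 = S_1(2) = -4
t_q=3/2 is in segment 0 (τ=3/2); S_0(τ)=-871/256

y_0=5 y_1=-5 y_2=-4
S(3/2) = -871/256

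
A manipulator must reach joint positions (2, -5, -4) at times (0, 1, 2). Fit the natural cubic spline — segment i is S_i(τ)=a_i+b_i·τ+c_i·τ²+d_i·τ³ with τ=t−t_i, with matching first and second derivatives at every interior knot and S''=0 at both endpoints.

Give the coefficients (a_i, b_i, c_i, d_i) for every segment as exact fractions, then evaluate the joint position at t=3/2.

Δ: Δ0=-7, Δ1=1
row 1: diag=4, rhs=48; c'=1/4, d'=12
back: M1=12
M: M0=0, M1=12, M2=0
seg 0: a=2, c=M0/2=0, d=(M1−M0)/(6·1)=2, b=Δ0−h0·(2M0+M1)/6=-9
seg 1: a=-5, c=M1/2=6, d=(M2−M1)/(6·1)=-2, b=Δ1−h1·(2M1+M2)/6=-3
t_q=3/2 → seg 1, τ=1/2; S=-5+-3·τ+6·τ²+-2·τ³=-21/4

  seg 0: a=2 b=-9 c=0 d=2
  seg 1: a=-5 b=-3 c=6 d=-2
S(3/2) = -21/4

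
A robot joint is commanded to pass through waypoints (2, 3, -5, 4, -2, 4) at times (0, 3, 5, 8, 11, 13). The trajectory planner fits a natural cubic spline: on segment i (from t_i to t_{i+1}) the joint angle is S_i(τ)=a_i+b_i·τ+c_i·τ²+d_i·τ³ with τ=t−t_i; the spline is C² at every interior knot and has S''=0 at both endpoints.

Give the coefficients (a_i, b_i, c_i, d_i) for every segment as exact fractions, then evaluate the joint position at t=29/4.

Δ: Δ0=1/3, Δ1=-4, Δ2=3, Δ3=-2, Δ4=3
row 1: diag=10, rhs=-26; c'=1/5, d'=-13/5
row 2: denom=10−2·1/5=48/5; d'=(42−2·-13/5)/(48/5)=59/12
row 3: denom=12−3·5/16=177/16; d'=(-30−3·59/12)/(177/16)=-716/177
row 4: denom=10−3·16/59=542/59; d'=(30−3·-716/177)/(542/59)=1243/271
back: M4=1243/271
back: M3=-716/177−16/59·1243/271=-4300/813
back: M2=59/12−5/16·-4300/813=5341/813
back: M1=-13/5−1/5·5341/813=-3182/813
M: M0=0, M1=-3182/813, M2=5341/813, M3=-4300/813, M4=1243/271, M5=0
seg 0: a=2, c=M0/2=0, d=(M1−M0)/(6·3)=-1591/7317, b=Δ0−h0·(2M0+M1)/6=1862/813
seg 1: a=3, c=M1/2=-1591/813, d=(M2−M1)/(6·2)=947/1084, b=Δ1−h1·(2M1+M2)/6=-2911/813
seg 2: a=-5, c=M2/2=5341/1626, d=(M3−M2)/(6·3)=-9641/14634, b=Δ2−h2·(2M2+M3)/6=-752/813
seg 3: a=4, c=M3/2=-2150/813, d=(M4−M3)/(6·3)=8029/14634, b=Δ3−h3·(2M3+M4)/6=1619/1626
seg 4: a=-2, c=M4/2=1243/542, d=(M5−M4)/(6·2)=-1243/3252, b=Δ4−h4·(2M4+M5)/6=-47/813
t_q=29/4 → seg 2, τ=9/4; S=-5+-752/813·τ+5341/1626·τ²+-9641/14634·τ³=70889/34688

  seg 0: a=2 b=1862/813 c=0 d=-1591/7317
  seg 1: a=3 b=-2911/813 c=-1591/813 d=947/1084
  seg 2: a=-5 b=-752/813 c=5341/1626 d=-9641/14634
  seg 3: a=4 b=1619/1626 c=-2150/813 d=8029/14634
  seg 4: a=-2 b=-47/813 c=1243/542 d=-1243/3252
S(29/4) = 70889/34688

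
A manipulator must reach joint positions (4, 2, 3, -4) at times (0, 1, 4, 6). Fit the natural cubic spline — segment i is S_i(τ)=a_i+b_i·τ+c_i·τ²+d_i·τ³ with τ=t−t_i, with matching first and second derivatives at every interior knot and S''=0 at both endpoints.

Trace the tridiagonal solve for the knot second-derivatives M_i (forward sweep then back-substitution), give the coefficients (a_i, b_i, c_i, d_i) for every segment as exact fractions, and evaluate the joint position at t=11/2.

  seg 0: a=4 b=-1061/426 c=0 d=209/426
  seg 1: a=2 b=-217/213 c=209/142 d=-145/426
  seg 2: a=3 b=-587/426 c=-113/71 d=113/426
S(11/2) = -1991/1136

Δ: Δ0=-2, Δ1=1/3, Δ2=-7/2
row 1: diag=8, rhs=14; c'=3/8, d'=7/4
row 2: denom=10−3·3/8=71/8; d'=(-23−3·7/4)/(71/8)=-226/71
back: M2=-226/71
back: M1=7/4−3/8·-226/71=209/71
M: M0=0, M1=209/71, M2=-226/71, M3=0
seg 0: a=4, c=M0/2=0, d=(M1−M0)/(6·1)=209/426, b=Δ0−h0·(2M0+M1)/6=-1061/426
seg 1: a=2, c=M1/2=209/142, d=(M2−M1)/(6·3)=-145/426, b=Δ1−h1·(2M1+M2)/6=-217/213
seg 2: a=3, c=M2/2=-113/71, d=(M3−M2)/(6·2)=113/426, b=Δ2−h2·(2M2+M3)/6=-587/426
t_q=11/2 → seg 2, τ=3/2; S=3+-587/426·τ+-113/71·τ²+113/426·τ³=-1991/1136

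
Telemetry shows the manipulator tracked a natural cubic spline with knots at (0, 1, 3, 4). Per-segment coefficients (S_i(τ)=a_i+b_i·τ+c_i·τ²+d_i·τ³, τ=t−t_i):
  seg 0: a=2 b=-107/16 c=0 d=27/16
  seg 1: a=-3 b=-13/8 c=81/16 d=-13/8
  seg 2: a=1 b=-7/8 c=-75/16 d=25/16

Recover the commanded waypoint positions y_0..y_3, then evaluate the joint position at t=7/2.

y_0=2 y_1=-3 y_2=1 y_3=-3
S(7/2) = -53/128

y_0 = S_0(0) = a_0 = 2
y_1 = S_1(0) = a_1 = -3
y_2 = S_2(0) = a_2 = 1
y_3 = S_2(1) = -3
t_q=7/2 is in segment 2 (τ=1/2); S_2(τ)=-53/128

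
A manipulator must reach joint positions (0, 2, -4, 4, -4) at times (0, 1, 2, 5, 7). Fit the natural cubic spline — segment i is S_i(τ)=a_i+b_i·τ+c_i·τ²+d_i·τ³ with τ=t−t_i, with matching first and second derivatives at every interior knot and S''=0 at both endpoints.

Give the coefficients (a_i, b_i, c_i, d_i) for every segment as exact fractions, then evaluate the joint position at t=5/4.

  seg 0: a=0 b=1834/411 c=0 d=-1012/411
  seg 1: a=2 b=-1202/411 c=-1012/137 d=1772/411
  seg 2: a=-4 b=-1958/411 c=760/137 d=-1262/1233
  seg 3: a=4 b=364/411 c=-502/137 d=251/411
S(5/4) = 1917/2192

Δ: Δ0=2, Δ1=-6, Δ2=8/3, Δ3=-4
row 1: diag=4, rhs=-48; c'=1/4, d'=-12
row 2: denom=8−1·1/4=31/4; d'=(52−1·-12)/(31/4)=256/31
row 3: denom=10−3·12/31=274/31; d'=(-40−3·256/31)/(274/31)=-1004/137
back: M3=-1004/137
back: M2=256/31−12/31·-1004/137=1520/137
back: M1=-12−1/4·1520/137=-2024/137
M: M0=0, M1=-2024/137, M2=1520/137, M3=-1004/137, M4=0
seg 0: a=0, c=M0/2=0, d=(M1−M0)/(6·1)=-1012/411, b=Δ0−h0·(2M0+M1)/6=1834/411
seg 1: a=2, c=M1/2=-1012/137, d=(M2−M1)/(6·1)=1772/411, b=Δ1−h1·(2M1+M2)/6=-1202/411
seg 2: a=-4, c=M2/2=760/137, d=(M3−M2)/(6·3)=-1262/1233, b=Δ2−h2·(2M2+M3)/6=-1958/411
seg 3: a=4, c=M3/2=-502/137, d=(M4−M3)/(6·2)=251/411, b=Δ3−h3·(2M3+M4)/6=364/411
t_q=5/4 → seg 1, τ=1/4; S=2+-1202/411·τ+-1012/137·τ²+1772/411·τ³=1917/2192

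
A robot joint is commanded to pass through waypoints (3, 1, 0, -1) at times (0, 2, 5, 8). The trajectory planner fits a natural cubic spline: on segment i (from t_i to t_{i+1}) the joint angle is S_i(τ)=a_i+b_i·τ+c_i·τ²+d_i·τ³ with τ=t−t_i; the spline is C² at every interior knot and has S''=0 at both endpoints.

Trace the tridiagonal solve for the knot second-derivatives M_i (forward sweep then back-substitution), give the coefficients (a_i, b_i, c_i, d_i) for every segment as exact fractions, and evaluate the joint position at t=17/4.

  seg 0: a=3 b=-127/111 c=0 d=4/111
  seg 1: a=1 b=-79/111 c=8/37 d=-10/333
  seg 2: a=0 b=-25/111 c=-2/37 d=2/333
S(17/4) = 179/1184

Δ: Δ0=-1, Δ1=-1/3, Δ2=-1/3
row 1: diag=10, rhs=4; c'=3/10, d'=2/5
row 2: denom=12−3·3/10=111/10; d'=(0−3·2/5)/(111/10)=-4/37
back: M2=-4/37
back: M1=2/5−3/10·-4/37=16/37
M: M0=0, M1=16/37, M2=-4/37, M3=0
seg 0: a=3, c=M0/2=0, d=(M1−M0)/(6·2)=4/111, b=Δ0−h0·(2M0+M1)/6=-127/111
seg 1: a=1, c=M1/2=8/37, d=(M2−M1)/(6·3)=-10/333, b=Δ1−h1·(2M1+M2)/6=-79/111
seg 2: a=0, c=M2/2=-2/37, d=(M3−M2)/(6·3)=2/333, b=Δ2−h2·(2M2+M3)/6=-25/111
t_q=17/4 → seg 1, τ=9/4; S=1+-79/111·τ+8/37·τ²+-10/333·τ³=179/1184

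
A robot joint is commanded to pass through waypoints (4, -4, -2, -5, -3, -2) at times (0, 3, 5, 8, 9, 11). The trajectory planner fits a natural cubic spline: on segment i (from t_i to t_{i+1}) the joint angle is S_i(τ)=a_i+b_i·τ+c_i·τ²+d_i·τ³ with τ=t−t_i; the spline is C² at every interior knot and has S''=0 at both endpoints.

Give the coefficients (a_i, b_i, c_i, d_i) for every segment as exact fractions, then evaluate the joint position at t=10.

  seg 0: a=4 b=-5361/1324 c=0 d=5491/35748
  seg 1: a=-4 b=65/662 c=5491/3972 d=-925/1986
  seg 2: a=-2 b=77/1986 c=-5609/3972 d=12701/35748
  seg 3: a=-5 b=4603/3972 c=591/331 d=-3751/3972
  seg 4: a=-3 b=3767/1986 c=-1387/1324 d=1387/7944
S(10) = -5233/2648

Δ: Δ0=-8/3, Δ1=1, Δ2=-1, Δ3=2, Δ4=1/2
row 1: diag=10, rhs=22; c'=1/5, d'=11/5
row 2: denom=10−2·1/5=48/5; d'=(-12−2·11/5)/(48/5)=-41/24
row 3: denom=8−3·5/16=113/16; d'=(18−3·-41/24)/(113/16)=370/113
row 4: denom=6−1·16/113=662/113; d'=(-9−1·370/113)/(662/113)=-1387/662
back: M4=-1387/662
back: M3=370/113−16/113·-1387/662=1182/331
back: M2=-41/24−5/16·1182/331=-5609/1986
back: M1=11/5−1/5·-5609/1986=5491/1986
M: M0=0, M1=5491/1986, M2=-5609/1986, M3=1182/331, M4=-1387/662, M5=0
seg 0: a=4, c=M0/2=0, d=(M1−M0)/(6·3)=5491/35748, b=Δ0−h0·(2M0+M1)/6=-5361/1324
seg 1: a=-4, c=M1/2=5491/3972, d=(M2−M1)/(6·2)=-925/1986, b=Δ1−h1·(2M1+M2)/6=65/662
seg 2: a=-2, c=M2/2=-5609/3972, d=(M3−M2)/(6·3)=12701/35748, b=Δ2−h2·(2M2+M3)/6=77/1986
seg 3: a=-5, c=M3/2=591/331, d=(M4−M3)/(6·1)=-3751/3972, b=Δ3−h3·(2M3+M4)/6=4603/3972
seg 4: a=-3, c=M4/2=-1387/1324, d=(M5−M4)/(6·2)=1387/7944, b=Δ4−h4·(2M4+M5)/6=3767/1986
t_q=10 → seg 4, τ=1; S=-3+3767/1986·τ+-1387/1324·τ²+1387/7944·τ³=-5233/2648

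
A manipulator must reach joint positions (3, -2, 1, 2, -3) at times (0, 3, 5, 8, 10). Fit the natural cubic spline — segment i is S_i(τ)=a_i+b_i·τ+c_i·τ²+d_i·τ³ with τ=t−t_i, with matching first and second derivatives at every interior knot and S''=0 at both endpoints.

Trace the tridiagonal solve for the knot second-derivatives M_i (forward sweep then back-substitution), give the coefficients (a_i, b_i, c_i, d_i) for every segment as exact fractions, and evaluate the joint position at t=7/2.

  seg 0: a=3 b=-4667/1740 c=0 d=589/5220
  seg 1: a=-2 b=317/870 c=589/580 d=-779/3480
  seg 2: a=1 b=757/435 c=-19/58 d=-41/870
  seg 3: a=2 b=-1303/870 c=-109/145 d=109/870
S(7/2) = -14773/9280

Δ: Δ0=-5/3, Δ1=3/2, Δ2=1/3, Δ3=-5/2
row 1: diag=10, rhs=19; c'=1/5, d'=19/10
row 2: denom=10−2·1/5=48/5; d'=(-7−2·19/10)/(48/5)=-9/8
row 3: denom=10−3·5/16=145/16; d'=(-17−3·-9/8)/(145/16)=-218/145
back: M3=-218/145
back: M2=-9/8−5/16·-218/145=-19/29
back: M1=19/10−1/5·-19/29=589/290
M: M0=0, M1=589/290, M2=-19/29, M3=-218/145, M4=0
seg 0: a=3, c=M0/2=0, d=(M1−M0)/(6·3)=589/5220, b=Δ0−h0·(2M0+M1)/6=-4667/1740
seg 1: a=-2, c=M1/2=589/580, d=(M2−M1)/(6·2)=-779/3480, b=Δ1−h1·(2M1+M2)/6=317/870
seg 2: a=1, c=M2/2=-19/58, d=(M3−M2)/(6·3)=-41/870, b=Δ2−h2·(2M2+M3)/6=757/435
seg 3: a=2, c=M3/2=-109/145, d=(M4−M3)/(6·2)=109/870, b=Δ3−h3·(2M3+M4)/6=-1303/870
t_q=7/2 → seg 1, τ=1/2; S=-2+317/870·τ+589/580·τ²+-779/3480·τ³=-14773/9280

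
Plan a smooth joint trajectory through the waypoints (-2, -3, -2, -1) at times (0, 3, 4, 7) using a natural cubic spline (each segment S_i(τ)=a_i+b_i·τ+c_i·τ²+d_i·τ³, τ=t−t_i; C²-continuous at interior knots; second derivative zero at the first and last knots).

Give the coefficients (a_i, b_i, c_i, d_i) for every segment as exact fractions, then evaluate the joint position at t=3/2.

Δ: Δ0=-1/3, Δ1=1, Δ2=1/3
row 1: diag=8, rhs=8; c'=1/8, d'=1
row 2: denom=8−1·1/8=63/8; d'=(-4−1·1)/(63/8)=-40/63
back: M2=-40/63
back: M1=1−1/8·-40/63=68/63
M: M0=0, M1=68/63, M2=-40/63, M3=0
seg 0: a=-2, c=M0/2=0, d=(M1−M0)/(6·3)=34/567, b=Δ0−h0·(2M0+M1)/6=-55/63
seg 1: a=-3, c=M1/2=34/63, d=(M2−M1)/(6·1)=-2/7, b=Δ1−h1·(2M1+M2)/6=47/63
seg 2: a=-2, c=M2/2=-20/63, d=(M3−M2)/(6·3)=20/567, b=Δ2−h2·(2M2+M3)/6=61/63
t_q=3/2 → seg 0, τ=3/2; S=-2+-55/63·τ+0·τ²+34/567·τ³=-87/28

  seg 0: a=-2 b=-55/63 c=0 d=34/567
  seg 1: a=-3 b=47/63 c=34/63 d=-2/7
  seg 2: a=-2 b=61/63 c=-20/63 d=20/567
S(3/2) = -87/28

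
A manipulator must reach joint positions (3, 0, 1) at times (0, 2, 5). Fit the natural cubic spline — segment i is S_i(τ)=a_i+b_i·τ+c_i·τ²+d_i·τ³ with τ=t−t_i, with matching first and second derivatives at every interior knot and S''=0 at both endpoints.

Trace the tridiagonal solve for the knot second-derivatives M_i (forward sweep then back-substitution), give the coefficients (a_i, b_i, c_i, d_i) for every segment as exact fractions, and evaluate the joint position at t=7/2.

Δ: Δ0=-3/2, Δ1=1/3
row 1: diag=10, rhs=11; c'=3/10, d'=11/10
back: M1=11/10
M: M0=0, M1=11/10, M2=0
seg 0: a=3, c=M0/2=0, d=(M1−M0)/(6·2)=11/120, b=Δ0−h0·(2M0+M1)/6=-28/15
seg 1: a=0, c=M1/2=11/20, d=(M2−M1)/(6·3)=-11/180, b=Δ1−h1·(2M1+M2)/6=-23/30
t_q=7/2 → seg 1, τ=3/2; S=0+-23/30·τ+11/20·τ²+-11/180·τ³=-19/160

  seg 0: a=3 b=-28/15 c=0 d=11/120
  seg 1: a=0 b=-23/30 c=11/20 d=-11/180
S(7/2) = -19/160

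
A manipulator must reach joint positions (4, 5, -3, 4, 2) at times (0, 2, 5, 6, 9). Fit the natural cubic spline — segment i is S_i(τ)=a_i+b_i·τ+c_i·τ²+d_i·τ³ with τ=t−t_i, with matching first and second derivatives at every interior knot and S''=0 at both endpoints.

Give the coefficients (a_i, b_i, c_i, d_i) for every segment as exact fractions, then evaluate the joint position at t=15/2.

Δ: Δ0=1/2, Δ1=-8/3, Δ2=7, Δ3=-2/3
row 1: diag=10, rhs=-19; c'=3/10, d'=-19/10
row 2: denom=8−3·3/10=71/10; d'=(58−3·-19/10)/(71/10)=637/71
row 3: denom=8−1·10/71=558/71; d'=(-46−1·637/71)/(558/71)=-1301/186
back: M3=-1301/186
back: M2=637/71−10/71·-1301/186=926/93
back: M1=-19/10−3/10·926/93=-303/62
M: M0=0, M1=-303/62, M2=926/93, M3=-1301/186, M4=0
seg 0: a=4, c=M0/2=0, d=(M1−M0)/(6·2)=-101/248, b=Δ0−h0·(2M0+M1)/6=66/31
seg 1: a=5, c=M1/2=-303/124, d=(M2−M1)/(6·3)=2761/3348, b=Δ1−h1·(2M1+M2)/6=-171/62
seg 2: a=-3, c=M2/2=463/93, d=(M3−M2)/(6·1)=-1051/372, b=Δ2−h2·(2M2+M3)/6=601/124
seg 3: a=4, c=M3/2=-1301/372, d=(M4−M3)/(6·3)=1301/3348, b=Δ3−h3·(2M3+M4)/6=1177/186
t_q=15/2 → seg 3, τ=3/2; S=4+1177/186·τ+-1301/372·τ²+1301/3348·τ³=6879/992

  seg 0: a=4 b=66/31 c=0 d=-101/248
  seg 1: a=5 b=-171/62 c=-303/124 d=2761/3348
  seg 2: a=-3 b=601/124 c=463/93 d=-1051/372
  seg 3: a=4 b=1177/186 c=-1301/372 d=1301/3348
S(15/2) = 6879/992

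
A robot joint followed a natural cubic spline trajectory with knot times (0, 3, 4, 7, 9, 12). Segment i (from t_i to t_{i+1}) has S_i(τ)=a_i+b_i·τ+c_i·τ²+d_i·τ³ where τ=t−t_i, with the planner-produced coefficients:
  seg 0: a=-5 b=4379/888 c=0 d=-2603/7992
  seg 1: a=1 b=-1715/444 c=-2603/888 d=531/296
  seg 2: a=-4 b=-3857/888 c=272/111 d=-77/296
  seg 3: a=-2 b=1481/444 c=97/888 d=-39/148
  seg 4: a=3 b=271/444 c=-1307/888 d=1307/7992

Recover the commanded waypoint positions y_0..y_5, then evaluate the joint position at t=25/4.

y_0 = S_0(0) = a_0 = -5
y_1 = S_1(0) = a_1 = 1
y_2 = S_2(0) = a_2 = -4
y_3 = S_3(0) = a_3 = -2
y_4 = S_4(0) = a_4 = 3
y_5 = S_4(3) = -4
t_q=25/4 is in segment 2 (τ=9/4); S_2(τ)=-82037/18944

y_0=-5 y_1=1 y_2=-4 y_3=-2 y_4=3 y_5=-4
S(25/4) = -82037/18944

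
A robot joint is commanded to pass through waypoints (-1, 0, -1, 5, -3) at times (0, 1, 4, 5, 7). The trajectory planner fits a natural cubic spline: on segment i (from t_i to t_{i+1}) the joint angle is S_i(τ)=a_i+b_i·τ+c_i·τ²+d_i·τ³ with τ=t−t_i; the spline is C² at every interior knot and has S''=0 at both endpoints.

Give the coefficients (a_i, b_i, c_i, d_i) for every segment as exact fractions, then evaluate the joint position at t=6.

  seg 0: a=-1 b=793/483 c=0 d=-310/483
  seg 1: a=0 b=-137/483 c=-310/161 d=922/1449
  seg 2: a=-1 b=2581/483 c=612/161 d=-217/69
  seg 3: a=5 b=1696/483 c=-907/161 d=907/966
S(6) = 1229/322

Δ: Δ0=1, Δ1=-1/3, Δ2=6, Δ3=-4
row 1: diag=8, rhs=-8; c'=3/8, d'=-1
row 2: denom=8−3·3/8=55/8; d'=(38−3·-1)/(55/8)=328/55
row 3: denom=6−1·8/55=322/55; d'=(-60−1·328/55)/(322/55)=-1814/161
back: M3=-1814/161
back: M2=328/55−8/55·-1814/161=1224/161
back: M1=-1−3/8·1224/161=-620/161
M: M0=0, M1=-620/161, M2=1224/161, M3=-1814/161, M4=0
seg 0: a=-1, c=M0/2=0, d=(M1−M0)/(6·1)=-310/483, b=Δ0−h0·(2M0+M1)/6=793/483
seg 1: a=0, c=M1/2=-310/161, d=(M2−M1)/(6·3)=922/1449, b=Δ1−h1·(2M1+M2)/6=-137/483
seg 2: a=-1, c=M2/2=612/161, d=(M3−M2)/(6·1)=-217/69, b=Δ2−h2·(2M2+M3)/6=2581/483
seg 3: a=5, c=M3/2=-907/161, d=(M4−M3)/(6·2)=907/966, b=Δ3−h3·(2M3+M4)/6=1696/483
t_q=6 → seg 3, τ=1; S=5+1696/483·τ+-907/161·τ²+907/966·τ³=1229/322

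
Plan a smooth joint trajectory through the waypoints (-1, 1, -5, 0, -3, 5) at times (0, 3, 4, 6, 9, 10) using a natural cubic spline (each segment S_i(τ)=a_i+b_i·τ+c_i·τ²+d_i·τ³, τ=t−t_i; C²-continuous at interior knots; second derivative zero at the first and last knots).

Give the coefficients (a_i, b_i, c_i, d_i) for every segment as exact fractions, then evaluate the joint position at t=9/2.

  seg 0: a=-1 b=24149/6162 c=0 d=-20041/55458
  seg 1: a=1 b=-17987/3081 c=-20041/6162 d=19043/6162
  seg 2: a=-5 b=-6309/2054 c=18544/3081 d=-9961/6162
  seg 3: a=0 b=761/474 c=-11339/3081 d=51979/55458
  seg 4: a=-3 b=14881/3081 c=9767/2054 d=-9767/6162
S(9/2) = -85991/16432

Δ: Δ0=2/3, Δ1=-6, Δ2=5/2, Δ3=-1, Δ4=8
row 1: diag=8, rhs=-40; c'=1/8, d'=-5
row 2: denom=6−1·1/8=47/8; d'=(51−1·-5)/(47/8)=448/47
row 3: denom=10−2·16/47=438/47; d'=(-21−2·448/47)/(438/47)=-1883/438
row 4: denom=8−3·47/146=1027/146; d'=(54−3·-1883/438)/(1027/146)=9767/1027
back: M4=9767/1027
back: M3=-1883/438−47/146·9767/1027=-22678/3081
back: M2=448/47−16/47·-22678/3081=37088/3081
back: M1=-5−1/8·37088/3081=-20041/3081
M: M0=0, M1=-20041/3081, M2=37088/3081, M3=-22678/3081, M4=9767/1027, M5=0
seg 0: a=-1, c=M0/2=0, d=(M1−M0)/(6·3)=-20041/55458, b=Δ0−h0·(2M0+M1)/6=24149/6162
seg 1: a=1, c=M1/2=-20041/6162, d=(M2−M1)/(6·1)=19043/6162, b=Δ1−h1·(2M1+M2)/6=-17987/3081
seg 2: a=-5, c=M2/2=18544/3081, d=(M3−M2)/(6·2)=-9961/6162, b=Δ2−h2·(2M2+M3)/6=-6309/2054
seg 3: a=0, c=M3/2=-11339/3081, d=(M4−M3)/(6·3)=51979/55458, b=Δ3−h3·(2M3+M4)/6=761/474
seg 4: a=-3, c=M4/2=9767/2054, d=(M5−M4)/(6·1)=-9767/6162, b=Δ4−h4·(2M4+M5)/6=14881/3081
t_q=9/2 → seg 2, τ=1/2; S=-5+-6309/2054·τ+18544/3081·τ²+-9961/6162·τ³=-85991/16432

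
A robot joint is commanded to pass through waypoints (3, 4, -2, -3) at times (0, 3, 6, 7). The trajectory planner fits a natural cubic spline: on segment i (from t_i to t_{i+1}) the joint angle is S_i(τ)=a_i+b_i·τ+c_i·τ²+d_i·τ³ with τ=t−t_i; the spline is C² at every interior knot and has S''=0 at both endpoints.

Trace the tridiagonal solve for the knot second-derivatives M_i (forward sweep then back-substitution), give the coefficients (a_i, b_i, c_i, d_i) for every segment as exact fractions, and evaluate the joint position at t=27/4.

Δ: Δ0=1/3, Δ1=-2, Δ2=-1
row 1: diag=12, rhs=-14; c'=1/4, d'=-7/6
row 2: denom=8−3·1/4=29/4; d'=(6−3·-7/6)/(29/4)=38/29
back: M2=38/29
back: M1=-7/6−1/4·38/29=-130/87
M: M0=0, M1=-130/87, M2=38/29, M3=0
seg 0: a=3, c=M0/2=0, d=(M1−M0)/(6·3)=-65/783, b=Δ0−h0·(2M0+M1)/6=94/87
seg 1: a=4, c=M1/2=-65/87, d=(M2−M1)/(6·3)=122/783, b=Δ1−h1·(2M1+M2)/6=-101/87
seg 2: a=-2, c=M2/2=19/29, d=(M3−M2)/(6·1)=-19/87, b=Δ2−h2·(2M2+M3)/6=-125/87
t_q=27/4 → seg 2, τ=3/4; S=-2+-125/87·τ+19/29·τ²+-19/87·τ³=-5199/1856

  seg 0: a=3 b=94/87 c=0 d=-65/783
  seg 1: a=4 b=-101/87 c=-65/87 d=122/783
  seg 2: a=-2 b=-125/87 c=19/29 d=-19/87
S(27/4) = -5199/1856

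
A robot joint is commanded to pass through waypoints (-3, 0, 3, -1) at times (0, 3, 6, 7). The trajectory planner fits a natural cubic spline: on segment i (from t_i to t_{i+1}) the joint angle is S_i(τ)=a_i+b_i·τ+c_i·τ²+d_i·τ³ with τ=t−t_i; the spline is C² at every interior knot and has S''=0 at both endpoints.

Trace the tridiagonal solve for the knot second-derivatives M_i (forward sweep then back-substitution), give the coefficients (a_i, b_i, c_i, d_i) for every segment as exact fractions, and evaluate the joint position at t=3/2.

Δ: Δ0=1, Δ1=1, Δ2=-4
row 1: diag=12, rhs=0; c'=1/4, d'=0
row 2: denom=8−3·1/4=29/4; d'=(-30−3·0)/(29/4)=-120/29
back: M2=-120/29
back: M1=0−1/4·-120/29=30/29
M: M0=0, M1=30/29, M2=-120/29, M3=0
seg 0: a=-3, c=M0/2=0, d=(M1−M0)/(6·3)=5/87, b=Δ0−h0·(2M0+M1)/6=14/29
seg 1: a=0, c=M1/2=15/29, d=(M2−M1)/(6·3)=-25/87, b=Δ1−h1·(2M1+M2)/6=59/29
seg 2: a=3, c=M2/2=-60/29, d=(M3−M2)/(6·1)=20/29, b=Δ2−h2·(2M2+M3)/6=-76/29
t_q=3/2 → seg 0, τ=3/2; S=-3+14/29·τ+0·τ²+5/87·τ³=-483/232

  seg 0: a=-3 b=14/29 c=0 d=5/87
  seg 1: a=0 b=59/29 c=15/29 d=-25/87
  seg 2: a=3 b=-76/29 c=-60/29 d=20/29
S(3/2) = -483/232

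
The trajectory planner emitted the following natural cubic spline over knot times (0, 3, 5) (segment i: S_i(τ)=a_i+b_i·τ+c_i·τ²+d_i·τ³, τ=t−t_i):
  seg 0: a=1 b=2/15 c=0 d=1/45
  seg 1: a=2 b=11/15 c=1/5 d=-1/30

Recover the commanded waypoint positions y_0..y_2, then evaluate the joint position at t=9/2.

y_0 = S_0(0) = a_0 = 1
y_1 = S_1(0) = a_1 = 2
y_2 = S_1(2) = 4
t_q=9/2 is in segment 1 (τ=3/2); S_1(τ)=55/16

y_0=1 y_1=2 y_2=4
S(9/2) = 55/16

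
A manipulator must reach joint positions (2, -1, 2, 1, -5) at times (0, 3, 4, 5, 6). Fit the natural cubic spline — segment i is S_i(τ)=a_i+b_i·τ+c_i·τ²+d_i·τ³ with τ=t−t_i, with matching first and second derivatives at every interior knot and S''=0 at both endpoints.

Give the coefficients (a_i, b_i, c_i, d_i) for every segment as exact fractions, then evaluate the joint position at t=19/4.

Δ: Δ0=-1, Δ1=3, Δ2=-1, Δ3=-6
row 1: diag=8, rhs=24; c'=1/8, d'=3
row 2: denom=4−1·1/8=31/8; d'=(-24−1·3)/(31/8)=-216/31
row 3: denom=4−1·8/31=116/31; d'=(-30−1·-216/31)/(116/31)=-357/58
back: M3=-357/58
back: M2=-216/31−8/31·-357/58=-156/29
back: M1=3−1/8·-156/29=213/58
M: M0=0, M1=213/58, M2=-156/29, M3=-357/58, M4=0
seg 0: a=2, c=M0/2=0, d=(M1−M0)/(6·3)=71/348, b=Δ0−h0·(2M0+M1)/6=-329/116
seg 1: a=-1, c=M1/2=213/116, d=(M2−M1)/(6·1)=-175/116, b=Δ1−h1·(2M1+M2)/6=155/58
seg 2: a=2, c=M2/2=-78/29, d=(M3−M2)/(6·1)=-15/116, b=Δ2−h2·(2M2+M3)/6=211/116
seg 3: a=1, c=M3/2=-357/116, d=(M4−M3)/(6·1)=119/116, b=Δ3−h3·(2M3+M4)/6=-229/58
t_q=19/4 → seg 2, τ=3/4; S=2+211/116·τ+-78/29·τ²+-15/116·τ³=13339/7424

  seg 0: a=2 b=-329/116 c=0 d=71/348
  seg 1: a=-1 b=155/58 c=213/116 d=-175/116
  seg 2: a=2 b=211/116 c=-78/29 d=-15/116
  seg 3: a=1 b=-229/58 c=-357/116 d=119/116
S(19/4) = 13339/7424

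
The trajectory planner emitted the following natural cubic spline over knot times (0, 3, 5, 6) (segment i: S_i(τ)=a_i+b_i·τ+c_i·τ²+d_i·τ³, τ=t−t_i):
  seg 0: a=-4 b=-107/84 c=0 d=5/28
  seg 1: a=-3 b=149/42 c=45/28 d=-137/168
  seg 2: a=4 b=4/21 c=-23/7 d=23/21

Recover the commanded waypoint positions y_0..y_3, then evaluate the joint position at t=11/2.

y_0 = S_0(0) = a_0 = -4
y_1 = S_1(0) = a_1 = -3
y_2 = S_2(0) = a_2 = 4
y_3 = S_2(1) = 2
t_q=11/2 is in segment 2 (τ=1/2); S_2(τ)=191/56

y_0=-4 y_1=-3 y_2=4 y_3=2
S(11/2) = 191/56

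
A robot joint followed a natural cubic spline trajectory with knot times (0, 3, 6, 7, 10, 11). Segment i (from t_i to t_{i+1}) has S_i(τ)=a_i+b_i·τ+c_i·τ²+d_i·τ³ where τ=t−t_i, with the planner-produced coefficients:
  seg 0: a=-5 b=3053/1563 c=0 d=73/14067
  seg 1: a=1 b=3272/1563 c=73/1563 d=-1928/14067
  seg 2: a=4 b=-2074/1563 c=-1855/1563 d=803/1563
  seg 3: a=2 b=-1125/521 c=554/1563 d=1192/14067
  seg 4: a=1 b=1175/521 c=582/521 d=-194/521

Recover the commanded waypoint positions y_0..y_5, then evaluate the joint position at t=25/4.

y_0=-5 y_1=1 y_2=4 y_3=2 y_4=1 y_5=4
S(25/4) = 120109/33344

y_0 = S_0(0) = a_0 = -5
y_1 = S_1(0) = a_1 = 1
y_2 = S_2(0) = a_2 = 4
y_3 = S_3(0) = a_3 = 2
y_4 = S_4(0) = a_4 = 1
y_5 = S_4(1) = 4
t_q=25/4 is in segment 2 (τ=1/4); S_2(τ)=120109/33344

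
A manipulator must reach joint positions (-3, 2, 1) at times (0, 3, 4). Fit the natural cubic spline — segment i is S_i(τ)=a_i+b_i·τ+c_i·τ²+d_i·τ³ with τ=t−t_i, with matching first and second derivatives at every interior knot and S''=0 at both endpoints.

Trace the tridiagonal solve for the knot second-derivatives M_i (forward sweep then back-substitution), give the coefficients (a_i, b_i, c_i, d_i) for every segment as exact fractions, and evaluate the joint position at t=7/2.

  seg 0: a=-3 b=8/3 c=0 d=-1/9
  seg 1: a=2 b=-1/3 c=-1 d=1/3
S(7/2) = 13/8

Δ: Δ0=5/3, Δ1=-1
row 1: diag=8, rhs=-16; c'=1/8, d'=-2
back: M1=-2
M: M0=0, M1=-2, M2=0
seg 0: a=-3, c=M0/2=0, d=(M1−M0)/(6·3)=-1/9, b=Δ0−h0·(2M0+M1)/6=8/3
seg 1: a=2, c=M1/2=-1, d=(M2−M1)/(6·1)=1/3, b=Δ1−h1·(2M1+M2)/6=-1/3
t_q=7/2 → seg 1, τ=1/2; S=2+-1/3·τ+-1·τ²+1/3·τ³=13/8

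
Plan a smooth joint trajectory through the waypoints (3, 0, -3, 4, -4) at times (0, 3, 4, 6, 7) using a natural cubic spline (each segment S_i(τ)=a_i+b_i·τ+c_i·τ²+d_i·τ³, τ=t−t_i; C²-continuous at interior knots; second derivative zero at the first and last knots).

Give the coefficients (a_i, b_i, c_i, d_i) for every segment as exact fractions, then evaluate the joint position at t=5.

Δ: Δ0=-1, Δ1=-3, Δ2=7/2, Δ3=-8
row 1: diag=8, rhs=-12; c'=1/8, d'=-3/2
row 2: denom=6−1·1/8=47/8; d'=(39−1·-3/2)/(47/8)=324/47
row 3: denom=6−2·16/47=250/47; d'=(-69−2·324/47)/(250/47)=-3891/250
back: M3=-3891/250
back: M2=324/47−16/47·-3891/250=1524/125
back: M1=-3/2−1/8·1524/125=-378/125
M: M0=0, M1=-378/125, M2=1524/125, M3=-3891/250, M4=0
seg 0: a=3, c=M0/2=0, d=(M1−M0)/(6·3)=-21/125, b=Δ0−h0·(2M0+M1)/6=64/125
seg 1: a=0, c=M1/2=-189/125, d=(M2−M1)/(6·1)=317/125, b=Δ1−h1·(2M1+M2)/6=-503/125
seg 2: a=-3, c=M2/2=762/125, d=(M3−M2)/(6·2)=-2313/1000, b=Δ2−h2·(2M2+M3)/6=14/25
seg 3: a=4, c=M3/2=-3891/500, d=(M4−M3)/(6·1)=1297/500, b=Δ3−h3·(2M3+M4)/6=-703/250
t_q=5 → seg 2, τ=1; S=-3+14/25·τ+762/125·τ²+-2313/1000·τ³=1343/1000

  seg 0: a=3 b=64/125 c=0 d=-21/125
  seg 1: a=0 b=-503/125 c=-189/125 d=317/125
  seg 2: a=-3 b=14/25 c=762/125 d=-2313/1000
  seg 3: a=4 b=-703/250 c=-3891/500 d=1297/500
S(5) = 1343/1000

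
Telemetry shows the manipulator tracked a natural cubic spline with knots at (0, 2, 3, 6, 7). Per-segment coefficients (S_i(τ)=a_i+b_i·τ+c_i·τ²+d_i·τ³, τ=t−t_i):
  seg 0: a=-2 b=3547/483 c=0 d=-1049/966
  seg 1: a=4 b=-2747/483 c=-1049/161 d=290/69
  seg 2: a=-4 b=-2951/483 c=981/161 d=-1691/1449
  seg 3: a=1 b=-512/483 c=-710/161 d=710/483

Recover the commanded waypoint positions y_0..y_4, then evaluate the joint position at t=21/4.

y_0=-2 y_1=4 y_2=-4 y_3=1 y_4=-3
S(21/4) = -1991/10304

y_0 = S_0(0) = a_0 = -2
y_1 = S_1(0) = a_1 = 4
y_2 = S_2(0) = a_2 = -4
y_3 = S_3(0) = a_3 = 1
y_4 = S_3(1) = -3
t_q=21/4 is in segment 2 (τ=9/4); S_2(τ)=-1991/10304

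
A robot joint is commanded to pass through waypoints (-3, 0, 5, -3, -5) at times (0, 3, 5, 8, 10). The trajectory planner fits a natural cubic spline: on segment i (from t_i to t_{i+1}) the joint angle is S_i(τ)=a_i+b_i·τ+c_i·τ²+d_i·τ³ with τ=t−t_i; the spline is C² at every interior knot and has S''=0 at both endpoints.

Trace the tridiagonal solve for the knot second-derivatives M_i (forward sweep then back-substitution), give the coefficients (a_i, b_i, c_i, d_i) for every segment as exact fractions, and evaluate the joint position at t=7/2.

  seg 0: a=-3 b=241/1740 c=0 d=1499/15660
  seg 1: a=0 b=2369/870 c=1499/1740 d=-1693/3480
  seg 2: a=5 b=48/145 c=-179/87 d=1381/3915
  seg 3: a=-3 b=-361/145 c=162/145 d=-27/145
S(7/2) = 14069/9280

Δ: Δ0=1, Δ1=5/2, Δ2=-8/3, Δ3=-1
row 1: diag=10, rhs=9; c'=1/5, d'=9/10
row 2: denom=10−2·1/5=48/5; d'=(-31−2·9/10)/(48/5)=-41/12
row 3: denom=10−3·5/16=145/16; d'=(10−3·-41/12)/(145/16)=324/145
back: M3=324/145
back: M2=-41/12−5/16·324/145=-358/87
back: M1=9/10−1/5·-358/87=1499/870
M: M0=0, M1=1499/870, M2=-358/87, M3=324/145, M4=0
seg 0: a=-3, c=M0/2=0, d=(M1−M0)/(6·3)=1499/15660, b=Δ0−h0·(2M0+M1)/6=241/1740
seg 1: a=0, c=M1/2=1499/1740, d=(M2−M1)/(6·2)=-1693/3480, b=Δ1−h1·(2M1+M2)/6=2369/870
seg 2: a=5, c=M2/2=-179/87, d=(M3−M2)/(6·3)=1381/3915, b=Δ2−h2·(2M2+M3)/6=48/145
seg 3: a=-3, c=M3/2=162/145, d=(M4−M3)/(6·2)=-27/145, b=Δ3−h3·(2M3+M4)/6=-361/145
t_q=7/2 → seg 1, τ=1/2; S=0+2369/870·τ+1499/1740·τ²+-1693/3480·τ³=14069/9280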